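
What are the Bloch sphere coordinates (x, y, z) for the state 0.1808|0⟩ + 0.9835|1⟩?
(0.3556, 0, -0.9346)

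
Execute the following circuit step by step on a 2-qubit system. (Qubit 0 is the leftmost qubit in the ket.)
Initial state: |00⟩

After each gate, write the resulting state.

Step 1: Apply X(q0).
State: |10⟩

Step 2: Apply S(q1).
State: |10⟩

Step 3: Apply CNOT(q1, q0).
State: |10⟩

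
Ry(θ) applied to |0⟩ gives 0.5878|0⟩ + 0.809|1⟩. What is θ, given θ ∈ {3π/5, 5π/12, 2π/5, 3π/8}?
3π/5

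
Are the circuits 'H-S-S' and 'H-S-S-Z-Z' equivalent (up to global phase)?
Yes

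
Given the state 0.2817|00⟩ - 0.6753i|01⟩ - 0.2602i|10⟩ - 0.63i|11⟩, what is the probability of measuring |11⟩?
0.3969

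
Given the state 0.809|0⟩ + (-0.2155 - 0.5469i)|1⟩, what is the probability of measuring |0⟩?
0.6545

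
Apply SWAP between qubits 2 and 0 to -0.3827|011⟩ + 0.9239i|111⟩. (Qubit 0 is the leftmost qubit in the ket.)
-0.3827|110⟩ + 0.9239i|111⟩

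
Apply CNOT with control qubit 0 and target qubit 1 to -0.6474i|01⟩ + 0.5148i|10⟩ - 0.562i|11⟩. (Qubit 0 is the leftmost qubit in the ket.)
-0.6474i|01⟩ - 0.562i|10⟩ + 0.5148i|11⟩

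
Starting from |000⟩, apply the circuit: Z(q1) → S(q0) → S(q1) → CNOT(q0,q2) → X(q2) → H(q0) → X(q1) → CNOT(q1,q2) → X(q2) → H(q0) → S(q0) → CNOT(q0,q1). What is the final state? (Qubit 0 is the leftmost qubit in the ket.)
|011⟩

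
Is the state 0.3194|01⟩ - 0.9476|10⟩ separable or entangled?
Entangled

Writing the state as a|00⟩ + b|01⟩ + c|10⟩ + d|11⟩, it is a product state iff ad − bc = 0.
Here (a, b, c, d) = (0, 0.3194, -0.9476, 0): ad − bc = (0)(0) − (0.3194)(-0.9476) = 0.3027 ≠ 0, so the state is entangled.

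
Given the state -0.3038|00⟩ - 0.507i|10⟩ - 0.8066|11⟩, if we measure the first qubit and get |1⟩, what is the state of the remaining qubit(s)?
-0.5322i|0⟩ - 0.8466|1⟩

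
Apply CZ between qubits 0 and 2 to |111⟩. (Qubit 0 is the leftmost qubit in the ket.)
-|111⟩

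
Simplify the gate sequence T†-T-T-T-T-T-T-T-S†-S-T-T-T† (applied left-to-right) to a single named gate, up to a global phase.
T†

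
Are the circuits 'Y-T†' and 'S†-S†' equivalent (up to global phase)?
No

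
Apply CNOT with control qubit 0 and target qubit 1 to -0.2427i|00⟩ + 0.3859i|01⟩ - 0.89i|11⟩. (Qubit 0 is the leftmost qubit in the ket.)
-0.2427i|00⟩ + 0.3859i|01⟩ - 0.89i|10⟩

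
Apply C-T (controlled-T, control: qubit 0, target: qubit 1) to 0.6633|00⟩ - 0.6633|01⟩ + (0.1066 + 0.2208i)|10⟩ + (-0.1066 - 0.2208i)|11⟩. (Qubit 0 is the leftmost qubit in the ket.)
0.6633|00⟩ - 0.6633|01⟩ + (0.1066 + 0.2208i)|10⟩ + (0.08075 - 0.2315i)|11⟩

C-T leaves the control-|0⟩ kets |00⟩, |01⟩ unchanged and applies T to qubit 1 on the control-|1⟩ pair (|10⟩, |11⟩).
T = [[1, 0], [0, (1/√2 + (1/√2)i)]].
With a = amp(|10⟩) = (0.1066 + 0.2208i) and b = amp(|11⟩) = (-0.1066 - 0.2208i):
new amp(|10⟩) = (1)·a = (0.1066 + 0.2208i)
new amp(|11⟩) = (1/√2 + (1/√2)i)·b = (0.08075 - 0.2315i)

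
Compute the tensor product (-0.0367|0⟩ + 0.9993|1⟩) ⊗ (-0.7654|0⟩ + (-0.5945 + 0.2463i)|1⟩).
0.02809|00⟩ + (0.02182 - 0.009039i)|01⟩ - 0.7649|10⟩ + (-0.5941 + 0.2461i)|11⟩

amp(|b₁b₂…⟩) = product of the factor amplitudes for bits b₁, b₂, …; only kets whose every factor amplitude is nonzero survive.
|00⟩: (-0.0367)(-0.7654) = 0.02809
|01⟩: (-0.0367)(-0.5945 + 0.2463i) = (0.02182 - 0.009039i)
|10⟩: (0.9993)(-0.7654) = -0.7649
|11⟩: (0.9993)(-0.5945 + 0.2463i) = (-0.5941 + 0.2461i)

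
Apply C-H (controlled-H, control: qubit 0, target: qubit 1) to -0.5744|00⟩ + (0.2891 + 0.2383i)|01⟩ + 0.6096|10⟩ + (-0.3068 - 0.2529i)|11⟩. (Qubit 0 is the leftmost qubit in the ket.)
-0.5744|00⟩ + (0.2891 + 0.2383i)|01⟩ + (0.2141 - 0.1788i)|10⟩ + (0.648 + 0.1788i)|11⟩

C-H leaves the control-|0⟩ kets |00⟩, |01⟩ unchanged and applies H to qubit 1 on the control-|1⟩ pair (|10⟩, |11⟩).
H = [[1/√2, 1/√2], [1/√2, -1/√2]].
With a = amp(|10⟩) = 0.6096 and b = amp(|11⟩) = (-0.3068 - 0.2529i):
new amp(|10⟩) = (1/√2)·a + (1/√2)·b = (0.2141 - 0.1788i)
new amp(|11⟩) = (1/√2)·a + (-1/√2)·b = (0.648 + 0.1788i)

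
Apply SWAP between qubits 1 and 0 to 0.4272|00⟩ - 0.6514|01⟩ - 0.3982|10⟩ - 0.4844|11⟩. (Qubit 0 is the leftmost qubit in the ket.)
0.4272|00⟩ - 0.3982|01⟩ - 0.6514|10⟩ - 0.4844|11⟩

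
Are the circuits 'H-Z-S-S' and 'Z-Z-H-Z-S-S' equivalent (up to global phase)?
Yes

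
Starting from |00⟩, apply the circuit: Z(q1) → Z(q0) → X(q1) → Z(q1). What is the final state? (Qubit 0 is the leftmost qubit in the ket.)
-|01⟩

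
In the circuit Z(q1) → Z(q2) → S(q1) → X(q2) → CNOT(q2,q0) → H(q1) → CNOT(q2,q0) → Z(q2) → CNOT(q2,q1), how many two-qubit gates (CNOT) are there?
3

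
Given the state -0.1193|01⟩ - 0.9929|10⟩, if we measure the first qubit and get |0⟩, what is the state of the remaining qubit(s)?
-|1⟩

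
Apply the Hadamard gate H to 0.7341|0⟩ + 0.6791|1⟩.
0.9993|0⟩ + 0.03889|1⟩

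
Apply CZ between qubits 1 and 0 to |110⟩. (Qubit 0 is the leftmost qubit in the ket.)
-|110⟩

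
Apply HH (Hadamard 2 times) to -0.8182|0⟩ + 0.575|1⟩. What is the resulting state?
-0.8182|0⟩ + 0.575|1⟩

H² = I, so an even number of Hadamards cancels: H^2 = I and the state is unchanged.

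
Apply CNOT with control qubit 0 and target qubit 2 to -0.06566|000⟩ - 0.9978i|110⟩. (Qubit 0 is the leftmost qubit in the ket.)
-0.06566|000⟩ - 0.9978i|111⟩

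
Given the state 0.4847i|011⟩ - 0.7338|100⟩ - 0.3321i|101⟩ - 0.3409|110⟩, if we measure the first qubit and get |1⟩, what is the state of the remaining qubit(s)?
-0.839|00⟩ - 0.3797i|01⟩ - 0.3898|10⟩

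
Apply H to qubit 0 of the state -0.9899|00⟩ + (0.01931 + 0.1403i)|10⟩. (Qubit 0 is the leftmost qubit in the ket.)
(-0.6863 + 0.09921i)|00⟩ + (-0.7136 - 0.09921i)|10⟩

H on qubit 0 mixes each pair of kets that differ only in qubit 0: amplitudes (a, b) of (|…0…⟩, |…1…⟩) become ((a + b)/√2, (a − b)/√2). Kets absent from the input have amplitude 0.
(|00⟩, |10⟩): (a, b) = (-0.9899, (0.01931 + 0.1403i)) → ((-0.6863 + 0.09921i), (-0.7136 - 0.09921i))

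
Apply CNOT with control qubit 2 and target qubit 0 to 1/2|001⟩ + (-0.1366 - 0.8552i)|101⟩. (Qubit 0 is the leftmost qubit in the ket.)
(-0.1366 - 0.8552i)|001⟩ + 1/2|101⟩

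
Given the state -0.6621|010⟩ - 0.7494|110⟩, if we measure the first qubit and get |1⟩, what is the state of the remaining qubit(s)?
-|10⟩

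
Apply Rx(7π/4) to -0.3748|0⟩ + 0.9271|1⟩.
(0.3463 - 0.3548i)|0⟩ + (-0.8565 + 0.1434i)|1⟩

Rx(7π/4) = [[cos(θ/2), −i·sin(θ/2)], [−i·sin(θ/2), cos(θ/2)]]; θ = 7π/4, cos(θ/2) ≈ -0.92388, sin(θ/2) ≈ 0.382683.
With a = amp(|0⟩) = -0.3748 and b = amp(|1⟩) = 0.9271:
new amp(|0⟩) = (-0.92388)·a + (-0.382683i)·b = (0.3463 - 0.3548i)
new amp(|1⟩) = (-0.382683i)·a + (-0.92388)·b = (-0.8565 + 0.1434i)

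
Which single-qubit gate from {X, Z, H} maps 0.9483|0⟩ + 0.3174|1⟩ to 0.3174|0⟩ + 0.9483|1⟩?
X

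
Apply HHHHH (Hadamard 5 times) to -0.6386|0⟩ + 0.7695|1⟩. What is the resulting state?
0.09256|0⟩ - 0.9957|1⟩

H² = I, so H^5 = H: a single Hadamard. With (a, b) = (-0.6386, 0.7695), H gives ((a + b)/√2, (a − b)/√2) = (0.09256, -0.9957).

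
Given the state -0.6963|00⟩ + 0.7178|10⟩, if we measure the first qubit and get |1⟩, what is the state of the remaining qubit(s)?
|0⟩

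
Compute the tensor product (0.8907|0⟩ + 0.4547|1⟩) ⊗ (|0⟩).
0.8907|00⟩ + 0.4547|10⟩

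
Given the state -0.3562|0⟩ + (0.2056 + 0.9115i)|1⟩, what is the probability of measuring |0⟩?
0.1269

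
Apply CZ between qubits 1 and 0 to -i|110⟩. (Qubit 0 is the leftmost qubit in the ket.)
i|110⟩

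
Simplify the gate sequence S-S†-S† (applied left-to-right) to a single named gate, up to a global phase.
S†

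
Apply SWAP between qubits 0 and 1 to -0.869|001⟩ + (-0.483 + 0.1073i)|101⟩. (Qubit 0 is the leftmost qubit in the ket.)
-0.869|001⟩ + (-0.483 + 0.1073i)|011⟩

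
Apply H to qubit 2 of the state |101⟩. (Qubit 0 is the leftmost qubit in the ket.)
1/√2|100⟩ - 1/√2|101⟩

H on qubit 2 mixes each pair of kets that differ only in qubit 2: amplitudes (a, b) of (|…0…⟩, |…1…⟩) become ((a + b)/√2, (a − b)/√2). Kets absent from the input have amplitude 0.
(|100⟩, |101⟩): (a, b) = (0, 1) → (1/√2, -1/√2)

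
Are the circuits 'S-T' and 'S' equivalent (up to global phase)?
No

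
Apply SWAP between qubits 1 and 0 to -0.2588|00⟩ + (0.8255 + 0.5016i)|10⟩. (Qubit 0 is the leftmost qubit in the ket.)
-0.2588|00⟩ + (0.8255 + 0.5016i)|01⟩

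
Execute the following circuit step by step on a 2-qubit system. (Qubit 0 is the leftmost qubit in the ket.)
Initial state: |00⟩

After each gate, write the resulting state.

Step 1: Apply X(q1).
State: |01⟩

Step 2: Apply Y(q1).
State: -i|00⟩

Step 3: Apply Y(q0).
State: |10⟩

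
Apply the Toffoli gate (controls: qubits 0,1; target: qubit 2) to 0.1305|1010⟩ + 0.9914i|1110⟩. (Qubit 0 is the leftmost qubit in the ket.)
0.1305|1010⟩ + 0.9914i|1100⟩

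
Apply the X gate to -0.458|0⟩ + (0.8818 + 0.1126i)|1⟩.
(0.8818 + 0.1126i)|0⟩ - 0.458|1⟩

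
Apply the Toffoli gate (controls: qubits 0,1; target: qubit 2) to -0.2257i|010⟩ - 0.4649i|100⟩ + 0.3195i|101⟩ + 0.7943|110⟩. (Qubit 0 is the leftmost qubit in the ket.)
-0.2257i|010⟩ - 0.4649i|100⟩ + 0.3195i|101⟩ + 0.7943|111⟩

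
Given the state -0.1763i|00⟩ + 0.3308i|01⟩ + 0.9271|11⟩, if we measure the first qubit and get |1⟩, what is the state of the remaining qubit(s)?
|1⟩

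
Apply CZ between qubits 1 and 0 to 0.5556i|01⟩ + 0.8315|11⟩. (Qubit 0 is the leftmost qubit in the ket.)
0.5556i|01⟩ - 0.8315|11⟩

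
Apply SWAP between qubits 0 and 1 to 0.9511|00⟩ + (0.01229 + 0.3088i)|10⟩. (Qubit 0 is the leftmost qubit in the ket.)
0.9511|00⟩ + (0.01229 + 0.3088i)|01⟩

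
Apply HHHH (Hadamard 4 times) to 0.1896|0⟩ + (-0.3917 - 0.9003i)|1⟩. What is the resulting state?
0.1896|0⟩ + (-0.3917 - 0.9003i)|1⟩

H² = I, so an even number of Hadamards cancels: H^4 = I and the state is unchanged.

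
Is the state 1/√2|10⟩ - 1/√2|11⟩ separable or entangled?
Separable

Writing the state as a|00⟩ + b|01⟩ + c|10⟩ + d|11⟩, it is a product state iff ad − bc = 0.
Here (a, b, c, d) = (0, 0, 1/√2, -1/√2): ad − bc = (0)(-1/√2) − (0)(1/√2) = 0, so the state is separable.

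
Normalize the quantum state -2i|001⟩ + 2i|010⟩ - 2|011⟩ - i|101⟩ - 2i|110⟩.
-0.4851i|001⟩ + 0.4851i|010⟩ - 0.4851|011⟩ - 0.2425i|101⟩ - 0.4851i|110⟩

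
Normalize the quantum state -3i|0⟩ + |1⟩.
-0.9487i|0⟩ + 0.3162|1⟩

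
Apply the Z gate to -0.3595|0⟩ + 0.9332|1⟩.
-0.3595|0⟩ - 0.9332|1⟩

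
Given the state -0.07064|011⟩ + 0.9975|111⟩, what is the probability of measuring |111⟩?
0.995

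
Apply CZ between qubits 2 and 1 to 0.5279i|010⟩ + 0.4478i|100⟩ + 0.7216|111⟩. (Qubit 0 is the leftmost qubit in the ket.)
0.5279i|010⟩ + 0.4478i|100⟩ - 0.7216|111⟩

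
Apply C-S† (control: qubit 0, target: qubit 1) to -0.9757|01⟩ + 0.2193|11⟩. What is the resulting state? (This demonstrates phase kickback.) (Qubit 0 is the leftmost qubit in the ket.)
-0.9757|01⟩ - 0.2193i|11⟩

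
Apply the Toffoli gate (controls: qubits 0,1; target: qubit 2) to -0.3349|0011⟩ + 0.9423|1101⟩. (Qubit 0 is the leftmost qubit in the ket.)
-0.3349|0011⟩ + 0.9423|1111⟩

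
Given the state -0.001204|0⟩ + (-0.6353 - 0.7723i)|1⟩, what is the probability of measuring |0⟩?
0.00000145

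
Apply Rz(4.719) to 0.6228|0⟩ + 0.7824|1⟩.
(-0.4418 - 0.4389i)|0⟩ + (-0.5551 + 0.5514i)|1⟩

Rz(4.719) = [[e^(−iθ/2), 0], [0, e^(iθ/2)]] with e^(±iθ/2) = cos(θ/2) ± i·sin(θ/2); θ = 4.719, cos(θ/2) ≈ -0.70944, sin(θ/2) ≈ 0.704766.
With a = amp(|0⟩) = 0.6228 and b = amp(|1⟩) = 0.7824:
new amp(|0⟩) = (-0.70944 - 0.704766i)·a = (-0.4418 - 0.4389i)
new amp(|1⟩) = (-0.70944 + 0.704766i)·b = (-0.5551 + 0.5514i)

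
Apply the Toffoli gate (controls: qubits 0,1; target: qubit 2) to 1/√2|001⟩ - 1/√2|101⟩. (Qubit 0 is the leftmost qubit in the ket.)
1/√2|001⟩ - 1/√2|101⟩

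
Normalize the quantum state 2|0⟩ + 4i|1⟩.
1/√5|0⟩ + 0.8944i|1⟩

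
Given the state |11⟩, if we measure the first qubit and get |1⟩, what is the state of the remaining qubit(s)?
|1⟩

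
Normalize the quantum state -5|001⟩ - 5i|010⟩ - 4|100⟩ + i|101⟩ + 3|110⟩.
-0.5735|001⟩ - 0.5735i|010⟩ - 0.4588|100⟩ + 0.1147i|101⟩ + 0.3441|110⟩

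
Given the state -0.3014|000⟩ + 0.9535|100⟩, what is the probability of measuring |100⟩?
0.9092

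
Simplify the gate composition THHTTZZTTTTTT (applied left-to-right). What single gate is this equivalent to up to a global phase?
T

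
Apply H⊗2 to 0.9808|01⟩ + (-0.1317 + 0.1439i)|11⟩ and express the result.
(0.4246 + 0.07195i)|00⟩ + (-0.4246 - 0.07195i)|01⟩ + (0.5563 - 0.07195i)|10⟩ + (-0.5563 + 0.07195i)|11⟩

H⊗2 gives amp(|y⟩) = (1/2) Σ_x (−1)^(x·y) amp(|x⟩), where x·y is the number of positions in which both x and y have a 1.
|00⟩: (0.9808 + (-0.1317 + 0.1439i))/2 = (0.4246 + 0.07195i)
|01⟩: (-0.9808 - (-0.1317 + 0.1439i))/2 = (-0.4246 - 0.07195i)
|10⟩: (0.9808 - (-0.1317 + 0.1439i))/2 = (0.5563 - 0.07195i)
|11⟩: (-0.9808 + (-0.1317 + 0.1439i))/2 = (-0.5563 + 0.07195i)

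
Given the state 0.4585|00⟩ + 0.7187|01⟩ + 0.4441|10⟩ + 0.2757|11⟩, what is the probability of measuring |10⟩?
0.1972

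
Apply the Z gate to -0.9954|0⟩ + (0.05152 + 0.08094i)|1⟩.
-0.9954|0⟩ + (-0.05152 - 0.08094i)|1⟩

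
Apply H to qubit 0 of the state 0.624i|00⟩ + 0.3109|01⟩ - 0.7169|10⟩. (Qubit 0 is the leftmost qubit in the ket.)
(-0.5069 + 0.4412i)|00⟩ + 0.2198|01⟩ + (0.5069 + 0.4412i)|10⟩ + 0.2198|11⟩

H on qubit 0 mixes each pair of kets that differ only in qubit 0: amplitudes (a, b) of (|…0…⟩, |…1…⟩) become ((a + b)/√2, (a − b)/√2). Kets absent from the input have amplitude 0.
(|00⟩, |10⟩): (a, b) = (0.624i, -0.7169) → ((-0.5069 + 0.4412i), (0.5069 + 0.4412i))
(|01⟩, |11⟩): (a, b) = (0.3109, 0) → (0.2198, 0.2198)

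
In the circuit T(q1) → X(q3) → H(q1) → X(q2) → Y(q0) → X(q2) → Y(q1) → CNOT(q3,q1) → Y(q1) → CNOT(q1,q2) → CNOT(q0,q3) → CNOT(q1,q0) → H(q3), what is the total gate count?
13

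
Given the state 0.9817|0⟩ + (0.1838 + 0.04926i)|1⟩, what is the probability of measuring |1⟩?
0.03621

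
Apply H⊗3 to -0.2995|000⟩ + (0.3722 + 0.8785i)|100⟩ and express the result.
(0.0257 + 0.3106i)|000⟩ + (0.0257 + 0.3106i)|001⟩ + (0.0257 + 0.3106i)|010⟩ + (0.0257 + 0.3106i)|011⟩ + (-0.2375 - 0.3106i)|100⟩ + (-0.2375 - 0.3106i)|101⟩ + (-0.2375 - 0.3106i)|110⟩ + (-0.2375 - 0.3106i)|111⟩

H⊗3 gives amp(|y⟩) = (1/2√2) Σ_x (−1)^(x·y) amp(|x⟩), where x·y is the number of positions in which both x and y have a 1.
|000⟩: (-0.2995 + (0.3722 + 0.8785i))/(2√2) = (0.0257 + 0.3106i)
|001⟩: (-0.2995 + (0.3722 + 0.8785i))/(2√2) = (0.0257 + 0.3106i)
|010⟩: (-0.2995 + (0.3722 + 0.8785i))/(2√2) = (0.0257 + 0.3106i)
|011⟩: (-0.2995 + (0.3722 + 0.8785i))/(2√2) = (0.0257 + 0.3106i)
|100⟩: (-0.2995 - (0.3722 + 0.8785i))/(2√2) = (-0.2375 - 0.3106i)
|101⟩: (-0.2995 - (0.3722 + 0.8785i))/(2√2) = (-0.2375 - 0.3106i)
|110⟩: (-0.2995 - (0.3722 + 0.8785i))/(2√2) = (-0.2375 - 0.3106i)
|111⟩: (-0.2995 - (0.3722 + 0.8785i))/(2√2) = (-0.2375 - 0.3106i)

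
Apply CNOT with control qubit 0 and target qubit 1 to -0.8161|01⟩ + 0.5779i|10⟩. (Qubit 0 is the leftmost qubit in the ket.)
-0.8161|01⟩ + 0.5779i|11⟩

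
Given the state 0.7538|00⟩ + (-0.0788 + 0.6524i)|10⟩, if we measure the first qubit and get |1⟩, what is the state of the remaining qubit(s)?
(-0.1199 + 0.9928i)|0⟩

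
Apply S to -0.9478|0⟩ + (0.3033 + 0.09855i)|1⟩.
-0.9478|0⟩ + (-0.09855 + 0.3033i)|1⟩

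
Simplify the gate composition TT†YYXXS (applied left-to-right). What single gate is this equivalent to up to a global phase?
S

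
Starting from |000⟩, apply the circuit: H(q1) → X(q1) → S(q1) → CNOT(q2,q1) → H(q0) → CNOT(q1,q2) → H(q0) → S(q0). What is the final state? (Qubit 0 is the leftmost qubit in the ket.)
1/√2|000⟩ + (1/√2)i|011⟩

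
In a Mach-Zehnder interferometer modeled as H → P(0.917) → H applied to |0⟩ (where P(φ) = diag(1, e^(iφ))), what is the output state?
(0.8041 + 0.3969i)|0⟩ + (0.1959 - 0.3969i)|1⟩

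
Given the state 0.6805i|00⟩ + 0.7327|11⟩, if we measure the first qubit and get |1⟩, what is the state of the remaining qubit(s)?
|1⟩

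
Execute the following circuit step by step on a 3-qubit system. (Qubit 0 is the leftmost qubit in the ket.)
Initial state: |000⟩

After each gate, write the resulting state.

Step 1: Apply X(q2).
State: |001⟩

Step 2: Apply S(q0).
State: |001⟩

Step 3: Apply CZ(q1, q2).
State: |001⟩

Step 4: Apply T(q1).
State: |001⟩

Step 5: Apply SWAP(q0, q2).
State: |100⟩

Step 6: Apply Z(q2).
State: |100⟩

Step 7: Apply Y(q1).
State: i|110⟩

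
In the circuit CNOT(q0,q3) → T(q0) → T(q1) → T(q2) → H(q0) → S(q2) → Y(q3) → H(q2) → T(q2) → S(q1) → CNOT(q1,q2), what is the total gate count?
11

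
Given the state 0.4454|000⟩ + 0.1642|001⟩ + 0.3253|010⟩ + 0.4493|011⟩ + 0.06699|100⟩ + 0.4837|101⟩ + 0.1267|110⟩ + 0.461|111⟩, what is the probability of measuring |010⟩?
0.1058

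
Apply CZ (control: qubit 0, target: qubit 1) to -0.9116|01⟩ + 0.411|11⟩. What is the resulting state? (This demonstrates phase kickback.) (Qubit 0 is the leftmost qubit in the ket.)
-0.9116|01⟩ - 0.411|11⟩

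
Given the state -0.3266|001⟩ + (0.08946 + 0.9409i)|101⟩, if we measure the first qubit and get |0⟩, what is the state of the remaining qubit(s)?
-|01⟩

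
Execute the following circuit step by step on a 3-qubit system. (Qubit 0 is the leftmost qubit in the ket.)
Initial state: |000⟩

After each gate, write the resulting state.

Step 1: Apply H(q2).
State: 1/√2|000⟩ + 1/√2|001⟩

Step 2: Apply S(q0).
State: 1/√2|000⟩ + 1/√2|001⟩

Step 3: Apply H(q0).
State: 1/2|000⟩ + 1/2|001⟩ + 1/2|100⟩ + 1/2|101⟩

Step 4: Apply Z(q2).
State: 1/2|000⟩ - 1/2|001⟩ + 1/2|100⟩ - 1/2|101⟩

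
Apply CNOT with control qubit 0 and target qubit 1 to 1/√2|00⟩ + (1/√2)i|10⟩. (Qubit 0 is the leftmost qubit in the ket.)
1/√2|00⟩ + (1/√2)i|11⟩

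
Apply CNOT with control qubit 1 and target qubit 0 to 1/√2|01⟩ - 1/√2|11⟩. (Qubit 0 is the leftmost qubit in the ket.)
-1/√2|01⟩ + 1/√2|11⟩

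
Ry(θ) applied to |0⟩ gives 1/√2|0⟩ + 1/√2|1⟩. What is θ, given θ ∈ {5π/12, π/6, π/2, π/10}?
π/2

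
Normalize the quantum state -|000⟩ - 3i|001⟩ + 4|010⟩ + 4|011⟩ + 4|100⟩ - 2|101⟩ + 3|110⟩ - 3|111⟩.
-0.1118|000⟩ - 0.3354i|001⟩ + 1/√5|010⟩ + 1/√5|011⟩ + 1/√5|100⟩ - 0.2236|101⟩ + 0.3354|110⟩ - 0.3354|111⟩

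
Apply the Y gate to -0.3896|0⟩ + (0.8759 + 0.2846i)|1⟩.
(0.2846 - 0.8759i)|0⟩ - 0.3896i|1⟩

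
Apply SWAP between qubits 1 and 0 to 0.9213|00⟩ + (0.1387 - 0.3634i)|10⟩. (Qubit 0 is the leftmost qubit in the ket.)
0.9213|00⟩ + (0.1387 - 0.3634i)|01⟩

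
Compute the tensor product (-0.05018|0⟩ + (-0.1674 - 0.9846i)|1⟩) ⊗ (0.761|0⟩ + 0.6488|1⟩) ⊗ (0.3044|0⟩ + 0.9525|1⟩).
-0.01162|000⟩ - 0.03637|001⟩ - 0.00991|010⟩ - 0.03101|011⟩ + (-0.03878 - 0.2281i)|100⟩ + (-0.1213 - 0.7137i)|101⟩ + (-0.03306 - 0.1945i)|110⟩ + (-0.1035 - 0.6085i)|111⟩

amp(|b₁b₂…⟩) = product of the factor amplitudes for bits b₁, b₂, …; only kets whose every factor amplitude is nonzero survive.
|000⟩: (-0.05018)(0.761)(0.3044) = -0.01162
|001⟩: (-0.05018)(0.761)(0.9525) = -0.03637
|010⟩: (-0.05018)(0.6488)(0.3044) = -0.00991
|011⟩: (-0.05018)(0.6488)(0.9525) = -0.03101
|100⟩: (-0.1674 - 0.9846i)(0.761)(0.3044) = (-0.03878 - 0.2281i)
|101⟩: (-0.1674 - 0.9846i)(0.761)(0.9525) = (-0.1213 - 0.7137i)
|110⟩: (-0.1674 - 0.9846i)(0.6488)(0.3044) = (-0.03306 - 0.1945i)
|111⟩: (-0.1674 - 0.9846i)(0.6488)(0.9525) = (-0.1035 - 0.6085i)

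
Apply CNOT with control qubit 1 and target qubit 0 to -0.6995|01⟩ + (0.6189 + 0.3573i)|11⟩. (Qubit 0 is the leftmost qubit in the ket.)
(0.6189 + 0.3573i)|01⟩ - 0.6995|11⟩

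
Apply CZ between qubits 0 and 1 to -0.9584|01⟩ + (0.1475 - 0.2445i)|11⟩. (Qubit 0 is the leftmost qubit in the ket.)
-0.9584|01⟩ + (-0.1475 + 0.2445i)|11⟩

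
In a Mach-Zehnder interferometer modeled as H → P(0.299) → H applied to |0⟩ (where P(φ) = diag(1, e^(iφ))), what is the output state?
(0.9778 + 0.1473i)|0⟩ + (0.02218 - 0.1473i)|1⟩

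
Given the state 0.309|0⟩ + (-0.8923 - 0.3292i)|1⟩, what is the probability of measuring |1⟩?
0.9046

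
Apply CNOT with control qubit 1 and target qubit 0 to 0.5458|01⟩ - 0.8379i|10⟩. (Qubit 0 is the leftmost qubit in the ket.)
-0.8379i|10⟩ + 0.5458|11⟩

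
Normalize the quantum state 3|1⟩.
|1⟩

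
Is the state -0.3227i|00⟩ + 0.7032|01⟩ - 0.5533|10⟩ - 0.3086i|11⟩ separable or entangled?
Entangled

Writing the state as a|00⟩ + b|01⟩ + c|10⟩ + d|11⟩, it is a product state iff ad − bc = 0.
Here (a, b, c, d) = (-0.3227i, 0.7032, -0.5533, -0.3086i): ad − bc = (-0.3227i)(-0.3086i) − (0.7032)(-0.5533) = 0.2895 ≠ 0, so the state is entangled.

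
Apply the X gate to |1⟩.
|0⟩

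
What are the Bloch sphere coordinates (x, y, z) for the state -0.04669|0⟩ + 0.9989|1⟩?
(-0.09328, 0, -0.9956)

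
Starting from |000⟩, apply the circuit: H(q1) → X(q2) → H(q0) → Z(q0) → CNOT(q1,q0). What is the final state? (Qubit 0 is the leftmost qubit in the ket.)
1/2|001⟩ - 1/2|011⟩ - 1/2|101⟩ + 1/2|111⟩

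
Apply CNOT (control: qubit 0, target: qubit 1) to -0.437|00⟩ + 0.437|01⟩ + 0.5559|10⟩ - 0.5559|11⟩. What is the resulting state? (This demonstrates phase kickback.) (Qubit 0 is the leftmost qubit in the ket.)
-0.437|00⟩ + 0.437|01⟩ - 0.5559|10⟩ + 0.5559|11⟩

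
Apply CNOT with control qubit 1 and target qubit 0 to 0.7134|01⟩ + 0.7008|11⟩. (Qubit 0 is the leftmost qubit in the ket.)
0.7008|01⟩ + 0.7134|11⟩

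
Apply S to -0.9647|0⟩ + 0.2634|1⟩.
-0.9647|0⟩ + 0.2634i|1⟩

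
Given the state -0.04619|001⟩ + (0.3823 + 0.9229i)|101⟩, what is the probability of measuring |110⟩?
0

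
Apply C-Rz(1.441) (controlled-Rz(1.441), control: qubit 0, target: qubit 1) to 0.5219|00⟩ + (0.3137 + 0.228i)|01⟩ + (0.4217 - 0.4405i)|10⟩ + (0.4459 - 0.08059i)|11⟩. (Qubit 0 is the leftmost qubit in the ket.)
0.5219|00⟩ + (0.3137 + 0.228i)|01⟩ + (0.02627 - 0.6092i)|10⟩ + (0.3883 + 0.2336i)|11⟩

C-Rz(1.441) leaves the control-|0⟩ kets |00⟩, |01⟩ unchanged and applies Rz(1.441) to qubit 1 on the control-|1⟩ pair (|10⟩, |11⟩).
Rz(1.441) = [[e^(−iθ/2), 0], [0, e^(iθ/2)]] with e^(±iθ/2) = cos(θ/2) ± i·sin(θ/2); θ = 1.441, cos(θ/2) ≈ 0.751476, sin(θ/2) ≈ 0.65976.
With a = amp(|10⟩) = (0.4217 - 0.4405i) and b = amp(|11⟩) = (0.4459 - 0.08059i):
new amp(|10⟩) = (0.751476 - 0.65976i)·a = (0.02627 - 0.6092i)
new amp(|11⟩) = (0.751476 + 0.65976i)·b = (0.3883 + 0.2336i)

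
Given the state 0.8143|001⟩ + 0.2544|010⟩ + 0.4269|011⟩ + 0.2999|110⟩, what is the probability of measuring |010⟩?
0.06472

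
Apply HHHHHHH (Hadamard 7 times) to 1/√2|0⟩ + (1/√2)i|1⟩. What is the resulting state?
(1/2 + (1/2)i)|0⟩ + (1/2 - (1/2)i)|1⟩

H² = I, so H^7 = H: a single Hadamard. With (a, b) = (1/√2, (1/√2)i), H gives ((a + b)/√2, (a − b)/√2) = ((1/2 + (1/2)i), (1/2 - (1/2)i)).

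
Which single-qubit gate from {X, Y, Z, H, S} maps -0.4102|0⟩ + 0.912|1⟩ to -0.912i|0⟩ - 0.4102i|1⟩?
Y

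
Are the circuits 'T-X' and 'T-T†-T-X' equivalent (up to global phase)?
Yes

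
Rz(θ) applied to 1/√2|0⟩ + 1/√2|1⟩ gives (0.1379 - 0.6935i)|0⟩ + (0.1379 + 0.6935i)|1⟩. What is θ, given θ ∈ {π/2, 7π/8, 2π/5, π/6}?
7π/8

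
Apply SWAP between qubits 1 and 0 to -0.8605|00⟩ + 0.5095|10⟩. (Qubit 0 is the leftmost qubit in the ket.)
-0.8605|00⟩ + 0.5095|01⟩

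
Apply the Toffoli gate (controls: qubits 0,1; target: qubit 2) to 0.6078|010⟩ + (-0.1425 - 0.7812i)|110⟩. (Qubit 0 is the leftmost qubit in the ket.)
0.6078|010⟩ + (-0.1425 - 0.7812i)|111⟩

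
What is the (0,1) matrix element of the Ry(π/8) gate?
-0.1951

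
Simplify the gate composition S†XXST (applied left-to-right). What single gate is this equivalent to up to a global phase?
T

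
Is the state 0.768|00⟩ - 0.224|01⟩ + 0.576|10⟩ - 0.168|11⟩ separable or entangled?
Separable

Writing the state as a|00⟩ + b|01⟩ + c|10⟩ + d|11⟩, it is a product state iff ad − bc = 0.
Here (a, b, c, d) = (0.768, -0.224, 0.576, -0.168): ad − bc = (0.768)(-0.168) − (-0.224)(0.576) = 0, so the state is separable.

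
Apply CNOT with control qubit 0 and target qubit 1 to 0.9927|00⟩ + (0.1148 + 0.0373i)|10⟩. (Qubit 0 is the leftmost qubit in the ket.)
0.9927|00⟩ + (0.1148 + 0.0373i)|11⟩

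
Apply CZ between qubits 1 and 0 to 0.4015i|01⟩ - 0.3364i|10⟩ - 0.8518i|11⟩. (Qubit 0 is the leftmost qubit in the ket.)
0.4015i|01⟩ - 0.3364i|10⟩ + 0.8518i|11⟩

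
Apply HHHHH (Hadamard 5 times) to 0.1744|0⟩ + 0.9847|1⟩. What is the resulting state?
0.8196|0⟩ - 0.573|1⟩

H² = I, so H^5 = H: a single Hadamard. With (a, b) = (0.1744, 0.9847), H gives ((a + b)/√2, (a − b)/√2) = (0.8196, -0.573).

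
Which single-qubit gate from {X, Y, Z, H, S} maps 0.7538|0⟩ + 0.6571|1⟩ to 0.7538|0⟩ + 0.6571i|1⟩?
S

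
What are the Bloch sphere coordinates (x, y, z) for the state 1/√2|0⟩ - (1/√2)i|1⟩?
(0, -1, 0)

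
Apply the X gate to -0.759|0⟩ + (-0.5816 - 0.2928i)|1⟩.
(-0.5816 - 0.2928i)|0⟩ - 0.759|1⟩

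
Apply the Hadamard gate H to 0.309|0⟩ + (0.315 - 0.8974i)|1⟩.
(0.4412 - 0.6346i)|0⟩ + (-0.004243 + 0.6346i)|1⟩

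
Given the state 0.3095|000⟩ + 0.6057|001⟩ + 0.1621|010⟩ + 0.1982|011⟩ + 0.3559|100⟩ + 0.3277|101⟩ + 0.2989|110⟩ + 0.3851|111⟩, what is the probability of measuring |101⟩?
0.1074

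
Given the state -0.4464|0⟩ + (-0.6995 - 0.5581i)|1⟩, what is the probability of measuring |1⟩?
0.8008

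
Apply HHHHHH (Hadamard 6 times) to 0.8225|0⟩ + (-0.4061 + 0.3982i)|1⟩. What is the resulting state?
0.8225|0⟩ + (-0.4061 + 0.3982i)|1⟩

H² = I, so an even number of Hadamards cancels: H^6 = I and the state is unchanged.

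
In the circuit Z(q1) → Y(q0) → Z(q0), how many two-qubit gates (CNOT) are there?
0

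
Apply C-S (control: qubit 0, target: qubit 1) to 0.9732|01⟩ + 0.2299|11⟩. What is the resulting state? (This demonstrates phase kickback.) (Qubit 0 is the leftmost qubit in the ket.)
0.9732|01⟩ + 0.2299i|11⟩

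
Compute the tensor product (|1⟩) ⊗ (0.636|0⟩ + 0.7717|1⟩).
0.636|10⟩ + 0.7717|11⟩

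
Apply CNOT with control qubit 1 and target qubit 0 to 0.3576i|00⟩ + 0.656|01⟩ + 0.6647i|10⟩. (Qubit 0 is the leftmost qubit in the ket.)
0.3576i|00⟩ + 0.6647i|10⟩ + 0.656|11⟩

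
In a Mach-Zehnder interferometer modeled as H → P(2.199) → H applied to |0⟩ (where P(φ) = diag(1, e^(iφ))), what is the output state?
(0.2062 + 0.4045i)|0⟩ + (0.7938 - 0.4045i)|1⟩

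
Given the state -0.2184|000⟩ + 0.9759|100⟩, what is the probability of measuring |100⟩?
0.9524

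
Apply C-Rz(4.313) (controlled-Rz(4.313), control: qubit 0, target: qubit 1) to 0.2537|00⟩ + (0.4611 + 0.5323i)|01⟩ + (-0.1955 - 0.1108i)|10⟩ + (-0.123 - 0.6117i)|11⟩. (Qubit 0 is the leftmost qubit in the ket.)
0.2537|00⟩ + (0.4611 + 0.5323i)|01⟩ + (0.01574 + 0.2242i)|10⟩ + (0.5777 + 0.2356i)|11⟩

C-Rz(4.313) leaves the control-|0⟩ kets |00⟩, |01⟩ unchanged and applies Rz(4.313) to qubit 1 on the control-|1⟩ pair (|10⟩, |11⟩).
Rz(4.313) = [[e^(−iθ/2), 0], [0, e^(iθ/2)]] with e^(±iθ/2) = cos(θ/2) ± i·sin(θ/2); θ = 4.313, cos(θ/2) ≈ -0.552786, sin(θ/2) ≈ 0.833323.
With a = amp(|10⟩) = (-0.1955 - 0.1108i) and b = amp(|11⟩) = (-0.123 - 0.6117i):
new amp(|10⟩) = (-0.552786 - 0.833323i)·a = (0.01574 + 0.2242i)
new amp(|11⟩) = (-0.552786 + 0.833323i)·b = (0.5777 + 0.2356i)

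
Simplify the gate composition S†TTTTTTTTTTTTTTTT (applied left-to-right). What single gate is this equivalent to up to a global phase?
S†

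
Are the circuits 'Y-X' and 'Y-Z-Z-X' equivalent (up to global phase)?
Yes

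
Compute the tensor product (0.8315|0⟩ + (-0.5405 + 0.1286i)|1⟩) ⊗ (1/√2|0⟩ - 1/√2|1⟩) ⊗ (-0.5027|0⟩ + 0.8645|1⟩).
-0.2956|000⟩ + 0.5083|001⟩ + 0.2956|010⟩ - 0.5083|011⟩ + (0.1921 - 0.04571i)|100⟩ + (-0.3304 + 0.07861i)|101⟩ + (-0.1921 + 0.04571i)|110⟩ + (0.3304 - 0.07861i)|111⟩

amp(|b₁b₂…⟩) = product of the factor amplitudes for bits b₁, b₂, …; only kets whose every factor amplitude is nonzero survive.
|000⟩: (0.8315)(1/√2)(-0.5027) = -0.2956
|001⟩: (0.8315)(1/√2)(0.8645) = 0.5083
|010⟩: (0.8315)(-1/√2)(-0.5027) = 0.2956
|011⟩: (0.8315)(-1/√2)(0.8645) = -0.5083
|100⟩: (-0.5405 + 0.1286i)(1/√2)(-0.5027) = (0.1921 - 0.04571i)
|101⟩: (-0.5405 + 0.1286i)(1/√2)(0.8645) = (-0.3304 + 0.07861i)
|110⟩: (-0.5405 + 0.1286i)(-1/√2)(-0.5027) = (-0.1921 + 0.04571i)
|111⟩: (-0.5405 + 0.1286i)(-1/√2)(0.8645) = (0.3304 - 0.07861i)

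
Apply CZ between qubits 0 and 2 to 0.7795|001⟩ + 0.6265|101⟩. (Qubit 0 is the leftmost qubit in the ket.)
0.7795|001⟩ - 0.6265|101⟩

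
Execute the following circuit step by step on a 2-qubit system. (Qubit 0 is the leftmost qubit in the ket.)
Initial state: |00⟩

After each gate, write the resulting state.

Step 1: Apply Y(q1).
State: i|01⟩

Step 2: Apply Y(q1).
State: |00⟩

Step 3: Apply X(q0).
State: |10⟩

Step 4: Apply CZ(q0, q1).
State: |10⟩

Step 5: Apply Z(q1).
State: |10⟩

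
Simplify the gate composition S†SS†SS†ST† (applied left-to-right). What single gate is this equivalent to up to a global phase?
T†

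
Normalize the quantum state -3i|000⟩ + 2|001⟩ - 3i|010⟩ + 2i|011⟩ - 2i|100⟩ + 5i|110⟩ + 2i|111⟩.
-0.3906i|000⟩ + 0.2604|001⟩ - 0.3906i|010⟩ + 0.2604i|011⟩ - 0.2604i|100⟩ + 0.6509i|110⟩ + 0.2604i|111⟩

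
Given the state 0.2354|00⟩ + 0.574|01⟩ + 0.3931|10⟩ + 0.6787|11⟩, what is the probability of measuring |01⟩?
0.3295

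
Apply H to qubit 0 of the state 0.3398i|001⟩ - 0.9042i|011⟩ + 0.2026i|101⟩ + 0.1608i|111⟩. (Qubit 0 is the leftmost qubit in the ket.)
0.3835i|001⟩ - 0.5257i|011⟩ + 0.09702i|101⟩ - 0.7531i|111⟩

H on qubit 0 mixes each pair of kets that differ only in qubit 0: amplitudes (a, b) of (|…0…⟩, |…1…⟩) become ((a + b)/√2, (a − b)/√2). Kets absent from the input have amplitude 0.
(|001⟩, |101⟩): (a, b) = (0.3398i, 0.2026i) → (0.3835i, 0.09702i)
(|011⟩, |111⟩): (a, b) = (-0.9042i, 0.1608i) → (-0.5257i, -0.7531i)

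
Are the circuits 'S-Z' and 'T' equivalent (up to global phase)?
No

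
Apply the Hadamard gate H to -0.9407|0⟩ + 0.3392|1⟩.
-0.4253|0⟩ - 0.905|1⟩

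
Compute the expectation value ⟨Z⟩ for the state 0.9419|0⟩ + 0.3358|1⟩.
0.7744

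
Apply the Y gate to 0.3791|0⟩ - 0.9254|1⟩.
0.9254i|0⟩ + 0.3791i|1⟩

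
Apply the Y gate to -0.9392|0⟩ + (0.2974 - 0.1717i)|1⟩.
(-0.1717 - 0.2974i)|0⟩ - 0.9392i|1⟩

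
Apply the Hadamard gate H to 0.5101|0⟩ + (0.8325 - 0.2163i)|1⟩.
(0.9494 - 0.1529i)|0⟩ + (-0.228 + 0.1529i)|1⟩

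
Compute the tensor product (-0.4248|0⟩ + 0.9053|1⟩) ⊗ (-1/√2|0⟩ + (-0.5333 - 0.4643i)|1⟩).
0.3004|00⟩ + (0.2265 + 0.1972i)|01⟩ - 0.6401|10⟩ + (-0.4828 - 0.4203i)|11⟩

amp(|b₁b₂…⟩) = product of the factor amplitudes for bits b₁, b₂, …; only kets whose every factor amplitude is nonzero survive.
|00⟩: (-0.4248)(-1/√2) = 0.3004
|01⟩: (-0.4248)(-0.5333 - 0.4643i) = (0.2265 + 0.1972i)
|10⟩: (0.9053)(-1/√2) = -0.6401
|11⟩: (0.9053)(-0.5333 - 0.4643i) = (-0.4828 - 0.4203i)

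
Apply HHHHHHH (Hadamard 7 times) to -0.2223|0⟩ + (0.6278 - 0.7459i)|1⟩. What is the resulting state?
(0.2867 - 0.5274i)|0⟩ + (-0.6011 + 0.5274i)|1⟩

H² = I, so H^7 = H: a single Hadamard. With (a, b) = (-0.2223, (0.6278 - 0.7459i)), H gives ((a + b)/√2, (a − b)/√2) = ((0.2867 - 0.5274i), (-0.6011 + 0.5274i)).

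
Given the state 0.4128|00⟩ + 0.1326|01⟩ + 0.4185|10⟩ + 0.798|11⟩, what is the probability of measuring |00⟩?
0.1704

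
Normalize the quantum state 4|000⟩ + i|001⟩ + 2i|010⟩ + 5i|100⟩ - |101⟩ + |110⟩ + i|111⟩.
0.5714|000⟩ + 0.1429i|001⟩ + 0.2857i|010⟩ + 0.7143i|100⟩ - 0.1429|101⟩ + 0.1429|110⟩ + 0.1429i|111⟩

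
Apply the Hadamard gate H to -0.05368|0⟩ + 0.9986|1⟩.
0.6682|0⟩ - 0.7441|1⟩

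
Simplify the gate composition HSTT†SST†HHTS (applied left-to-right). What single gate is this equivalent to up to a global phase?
H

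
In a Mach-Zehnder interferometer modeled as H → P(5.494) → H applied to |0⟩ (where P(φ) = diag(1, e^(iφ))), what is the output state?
(0.8522 - 0.3549i)|0⟩ + (0.1478 + 0.3549i)|1⟩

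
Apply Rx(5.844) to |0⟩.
-0.976|0⟩ - 0.2178i|1⟩

Rx(5.844) = [[cos(θ/2), −i·sin(θ/2)], [−i·sin(θ/2), cos(θ/2)]]; θ = 5.844, cos(θ/2) ≈ -0.975986, sin(θ/2) ≈ 0.217832.
With a = amp(|0⟩) = 1 and b = amp(|1⟩) = 0:
new amp(|0⟩) = (-0.975986)·a + (-0.217832i)·b = -0.976
new amp(|1⟩) = (-0.217832i)·a + (-0.975986)·b = -0.2178i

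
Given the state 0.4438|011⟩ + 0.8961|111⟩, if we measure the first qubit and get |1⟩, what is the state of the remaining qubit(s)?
|11⟩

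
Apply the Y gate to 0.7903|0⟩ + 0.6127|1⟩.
-0.6127i|0⟩ + 0.7903i|1⟩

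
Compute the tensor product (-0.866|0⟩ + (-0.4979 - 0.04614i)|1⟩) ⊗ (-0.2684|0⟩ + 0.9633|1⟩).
0.2324|00⟩ - 0.8342|01⟩ + (0.1336 + 0.01238i)|10⟩ + (-0.4796 - 0.04445i)|11⟩

amp(|b₁b₂…⟩) = product of the factor amplitudes for bits b₁, b₂, …; only kets whose every factor amplitude is nonzero survive.
|00⟩: (-0.866)(-0.2684) = 0.2324
|01⟩: (-0.866)(0.9633) = -0.8342
|10⟩: (-0.4979 - 0.04614i)(-0.2684) = (0.1336 + 0.01238i)
|11⟩: (-0.4979 - 0.04614i)(0.9633) = (-0.4796 - 0.04445i)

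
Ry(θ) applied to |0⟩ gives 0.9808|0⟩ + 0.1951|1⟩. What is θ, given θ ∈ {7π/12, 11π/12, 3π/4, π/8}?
π/8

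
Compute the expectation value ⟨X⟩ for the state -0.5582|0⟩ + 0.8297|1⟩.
-0.9263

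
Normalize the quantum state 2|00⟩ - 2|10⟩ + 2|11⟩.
1/√3|00⟩ - 1/√3|10⟩ + 1/√3|11⟩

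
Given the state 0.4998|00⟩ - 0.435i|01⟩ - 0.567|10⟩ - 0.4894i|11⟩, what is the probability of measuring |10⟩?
0.3215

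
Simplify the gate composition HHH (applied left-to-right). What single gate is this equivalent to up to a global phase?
H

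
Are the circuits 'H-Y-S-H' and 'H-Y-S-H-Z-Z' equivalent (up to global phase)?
Yes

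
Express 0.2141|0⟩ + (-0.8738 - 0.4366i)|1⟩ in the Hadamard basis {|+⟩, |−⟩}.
(-0.4665 - 0.3087i)|+⟩ + (0.7693 + 0.3087i)|−⟩

With |ψ⟩ = α|0⟩ + β|1⟩, the Hadamard-basis coefficients are ⟨+|ψ⟩ = (α + β)/√2 and ⟨−|ψ⟩ = (α − β)/√2.
Here α = 0.2141, β = (-0.8738 - 0.4366i): (α + β)/√2 = (-0.4665 - 0.3087i), (α − β)/√2 = (0.7693 + 0.3087i).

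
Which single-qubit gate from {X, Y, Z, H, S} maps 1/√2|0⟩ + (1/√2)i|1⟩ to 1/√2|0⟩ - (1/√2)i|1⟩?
Z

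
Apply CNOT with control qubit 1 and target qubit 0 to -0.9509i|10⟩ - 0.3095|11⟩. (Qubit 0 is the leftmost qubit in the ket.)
-0.3095|01⟩ - 0.9509i|10⟩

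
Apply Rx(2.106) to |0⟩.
0.495|0⟩ - 0.8689i|1⟩

Rx(2.106) = [[cos(θ/2), −i·sin(θ/2)], [−i·sin(θ/2), cos(θ/2)]]; θ = 2.106, cos(θ/2) ≈ 0.494967, sin(θ/2) ≈ 0.868912.
With a = amp(|0⟩) = 1 and b = amp(|1⟩) = 0:
new amp(|0⟩) = (0.494967)·a + (-0.868912i)·b = 0.495
new amp(|1⟩) = (-0.868912i)·a + (0.494967)·b = -0.8689i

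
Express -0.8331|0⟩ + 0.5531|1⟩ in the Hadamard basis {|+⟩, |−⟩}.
-0.198|+⟩ - 0.9802|−⟩

With |ψ⟩ = α|0⟩ + β|1⟩, the Hadamard-basis coefficients are ⟨+|ψ⟩ = (α + β)/√2 and ⟨−|ψ⟩ = (α − β)/√2.
Here α = -0.8331, β = 0.5531: (α + β)/√2 = -0.198, (α − β)/√2 = -0.9802.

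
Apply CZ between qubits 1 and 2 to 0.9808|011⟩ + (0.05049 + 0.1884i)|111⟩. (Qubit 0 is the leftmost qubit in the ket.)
-0.9808|011⟩ + (-0.05049 - 0.1884i)|111⟩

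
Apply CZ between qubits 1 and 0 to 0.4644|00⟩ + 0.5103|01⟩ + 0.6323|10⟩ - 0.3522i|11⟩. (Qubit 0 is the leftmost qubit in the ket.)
0.4644|00⟩ + 0.5103|01⟩ + 0.6323|10⟩ + 0.3522i|11⟩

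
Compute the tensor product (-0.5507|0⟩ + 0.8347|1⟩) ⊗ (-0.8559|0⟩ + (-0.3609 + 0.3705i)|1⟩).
0.4713|00⟩ + (0.1987 - 0.204i)|01⟩ - 0.7144|10⟩ + (-0.3012 + 0.3093i)|11⟩

amp(|b₁b₂…⟩) = product of the factor amplitudes for bits b₁, b₂, …; only kets whose every factor amplitude is nonzero survive.
|00⟩: (-0.5507)(-0.8559) = 0.4713
|01⟩: (-0.5507)(-0.3609 + 0.3705i) = (0.1987 - 0.204i)
|10⟩: (0.8347)(-0.8559) = -0.7144
|11⟩: (0.8347)(-0.3609 + 0.3705i) = (-0.3012 + 0.3093i)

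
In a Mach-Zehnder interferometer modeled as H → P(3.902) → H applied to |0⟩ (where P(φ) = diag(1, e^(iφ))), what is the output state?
(0.1377 - 0.3446i)|0⟩ + (0.8623 + 0.3446i)|1⟩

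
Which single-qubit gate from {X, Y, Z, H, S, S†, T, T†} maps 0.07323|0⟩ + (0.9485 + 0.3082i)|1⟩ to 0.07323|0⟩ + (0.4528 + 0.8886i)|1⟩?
T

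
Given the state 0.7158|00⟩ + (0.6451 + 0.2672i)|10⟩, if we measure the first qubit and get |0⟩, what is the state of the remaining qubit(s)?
|0⟩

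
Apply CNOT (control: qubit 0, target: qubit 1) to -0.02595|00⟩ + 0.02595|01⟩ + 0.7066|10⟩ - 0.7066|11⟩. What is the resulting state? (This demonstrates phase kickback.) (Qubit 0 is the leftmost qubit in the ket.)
-0.02595|00⟩ + 0.02595|01⟩ - 0.7066|10⟩ + 0.7066|11⟩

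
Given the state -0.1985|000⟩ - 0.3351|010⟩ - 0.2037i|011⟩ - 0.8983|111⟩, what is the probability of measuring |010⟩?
0.1123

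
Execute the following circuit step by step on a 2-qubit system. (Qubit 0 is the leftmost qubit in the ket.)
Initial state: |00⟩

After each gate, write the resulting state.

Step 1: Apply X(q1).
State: |01⟩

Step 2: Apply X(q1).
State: |00⟩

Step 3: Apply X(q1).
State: |01⟩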